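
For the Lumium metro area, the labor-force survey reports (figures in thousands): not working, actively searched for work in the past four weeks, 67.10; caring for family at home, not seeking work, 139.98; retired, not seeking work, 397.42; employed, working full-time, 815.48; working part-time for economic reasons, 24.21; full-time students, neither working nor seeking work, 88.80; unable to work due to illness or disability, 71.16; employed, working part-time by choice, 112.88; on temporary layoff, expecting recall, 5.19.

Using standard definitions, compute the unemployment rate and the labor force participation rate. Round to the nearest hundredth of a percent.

Unemployment rate ≈ 7.05%; labor force participation rate ≈ 59.51%.

Employed = 815.48 + 24.21 + 112.88 = 952.57 thousand (anyone who worked, including part-time for economic reasons, counts as employed).
Unemployed = 67.10 + 5.19 = 72.29 thousand (jobless and actively searching, or on temporary layoff).
Labor force = 952.57 + 72.29 = 1,024.86 thousand.
Not in labor force = 139.98 + 397.42 + 88.80 + 71.16 = 697.36 thousand (those not working and not actively searching are outside the labor force).
Civilian working-age population = 1,024.86 + 697.36 = 1,722.22 thousand.
Unemployment rate = 72.29 / 1,024.86 = 7.05%.
Labor force participation rate = 1,024.86 / 1,722.22 = 59.51%.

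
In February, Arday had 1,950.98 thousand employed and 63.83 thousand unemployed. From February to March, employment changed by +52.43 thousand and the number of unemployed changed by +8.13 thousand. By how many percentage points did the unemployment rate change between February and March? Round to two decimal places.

The unemployment rate changed by +0.30 percentage points.

February: labor force = 1,950.98 + 63.83 = 2,014.81; u = 63.83/2,014.81 = 3.17%.
March: labor force = 2,003.41 + 71.96 = 2,075.37; u = 71.96/2,075.37 = 3.47%.
Change = 3.47% − 3.17% = +0.30 pp.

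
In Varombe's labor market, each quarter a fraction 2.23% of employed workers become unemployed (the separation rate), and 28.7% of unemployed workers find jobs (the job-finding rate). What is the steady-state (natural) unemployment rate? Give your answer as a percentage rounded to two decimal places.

At steady state the flows balance: s·E = f·U, so U/(E+U) = s/(s+f).
u* = 2.23 / (2.23 + 28.7) = 2.23 / 30.93 = 7.21%.

Steady-state unemployment rate ≈ 7.21%.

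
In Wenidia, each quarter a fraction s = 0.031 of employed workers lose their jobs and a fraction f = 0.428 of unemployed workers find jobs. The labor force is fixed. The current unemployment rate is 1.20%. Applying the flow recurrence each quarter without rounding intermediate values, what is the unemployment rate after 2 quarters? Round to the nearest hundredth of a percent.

Unemployment rate after two quarters ≈ 5.13%.

With a fixed labor force, u_{t+1} = u_t + s·(1−u_t) − f·u_t = u_t·(1−s−f) + s.
Here 1−s−f = 0.541 and s = 0.031.
u_1 = 0.012000 × 0.541 + 0.031 = 0.037492.
u_2 = 0.037492 × 0.541 + 0.031 = 0.051283.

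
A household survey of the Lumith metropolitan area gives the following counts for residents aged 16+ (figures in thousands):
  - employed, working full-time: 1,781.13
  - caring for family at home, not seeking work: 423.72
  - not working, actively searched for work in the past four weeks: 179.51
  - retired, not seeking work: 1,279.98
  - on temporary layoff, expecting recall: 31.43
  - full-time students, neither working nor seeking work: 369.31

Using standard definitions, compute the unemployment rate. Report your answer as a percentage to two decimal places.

Unemployment rate ≈ 10.59%.

Employed = 1,781.13 thousand.
Unemployed = 179.51 + 31.43 = 210.94 thousand (jobless and actively searching, or on temporary layoff).
Labor force = 1,781.13 + 210.94 = 1,992.07 thousand.
Unemployment rate = 210.94 / 1,992.07 = 10.59%.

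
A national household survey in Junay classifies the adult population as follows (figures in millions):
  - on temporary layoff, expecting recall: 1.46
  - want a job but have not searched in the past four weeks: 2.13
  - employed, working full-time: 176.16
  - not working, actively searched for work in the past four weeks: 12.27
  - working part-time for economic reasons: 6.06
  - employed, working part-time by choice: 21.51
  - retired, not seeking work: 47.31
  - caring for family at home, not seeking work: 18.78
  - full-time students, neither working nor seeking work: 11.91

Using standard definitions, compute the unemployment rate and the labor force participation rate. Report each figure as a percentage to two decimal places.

Unemployment rate ≈ 6.31%; labor force participation rate ≈ 73.07%.

Employed = 176.16 + 6.06 + 21.51 = 203.73 million (anyone who worked, including part-time for economic reasons, counts as employed).
Unemployed = 1.46 + 12.27 = 13.73 million (jobless and actively searching, or on temporary layoff).
Labor force = 203.73 + 13.73 = 217.46 million.
Not in labor force = 2.13 + 47.31 + 18.78 + 11.91 = 80.13 million (those not working and not actively searching are outside the labor force — including those who want a job but have given up searching).
Civilian working-age population = 217.46 + 80.13 = 297.59 million.
Unemployment rate = 13.73 / 217.46 = 6.31%.
Labor force participation rate = 217.46 / 297.59 = 73.07%.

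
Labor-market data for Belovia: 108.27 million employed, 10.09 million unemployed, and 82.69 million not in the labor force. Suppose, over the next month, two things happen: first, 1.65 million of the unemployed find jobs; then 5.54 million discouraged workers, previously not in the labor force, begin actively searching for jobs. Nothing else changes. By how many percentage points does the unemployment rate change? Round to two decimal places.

Initially, labor force = 108.27 + 10.09 = 118.36 million, so u = 10.09/118.36 = 8.52%.
After the first change, unemployed falls and employed rises by 1.65; labor force unchanged → E = 109.92, U = 8.44, labor force = 118.36 million.
After the second change, unemployed and labor force both rise by 5.54 → E = 109.92, U = 13.98, labor force = 123.90 million.
New unemployment rate = 13.98 / 123.90 = 11.28%.
Change = 11.28% − 8.52% = +2.76 percentage points.

The unemployment rate changes by +2.76 percentage points.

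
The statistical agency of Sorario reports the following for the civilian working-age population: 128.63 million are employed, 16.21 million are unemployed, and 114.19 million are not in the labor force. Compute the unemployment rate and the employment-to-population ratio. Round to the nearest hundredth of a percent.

Labor force = employed + unemployed = 128.63 + 16.21 = 144.84 million.
Working-age population = 144.84 + 114.19 = 259.03 million.
Unemployment rate = 16.21 / 144.84 = 11.19%.
Employment-population ratio = 128.63 / 259.03 = 49.66%.

Unemployment rate ≈ 11.19%; employment-population ratio ≈ 49.66%.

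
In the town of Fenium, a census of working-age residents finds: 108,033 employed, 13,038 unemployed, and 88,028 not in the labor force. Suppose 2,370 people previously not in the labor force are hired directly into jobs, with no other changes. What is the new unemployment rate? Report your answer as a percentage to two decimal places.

New unemployment rate ≈ 10.56%.

Initially, labor force = 108,033 + 13,038 = 121,071, so u = 13,038/121,071 = 10.77%.
After the change, employed and labor force both rise by 2,370; unemployed unchanged → E = 110,403, U = 13,038, labor force = 123,441.
New unemployment rate = 13,038 / 123,441 = 10.56%.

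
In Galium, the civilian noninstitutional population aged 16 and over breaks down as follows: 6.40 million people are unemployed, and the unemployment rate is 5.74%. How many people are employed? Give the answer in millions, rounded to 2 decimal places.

Labor force = U / u = 6.40 / 0.0574 ≈ 111.50 million.
Employed = labor force − unemployed = 111.50 − 6.40 = 105.10 million.

About 105.10 million are employed.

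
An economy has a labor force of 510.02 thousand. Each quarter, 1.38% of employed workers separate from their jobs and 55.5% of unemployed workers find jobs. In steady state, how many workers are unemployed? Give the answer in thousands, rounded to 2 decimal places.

Steady-state unemployment rate u* = s/(s+f) = 1.38/(1.38+55.5) = 0.024262.
Unemployed = u* × labor force = 0.024262 × 510.02 ≈ 12.37 thousand.

About 12.37 thousand are unemployed in steady state.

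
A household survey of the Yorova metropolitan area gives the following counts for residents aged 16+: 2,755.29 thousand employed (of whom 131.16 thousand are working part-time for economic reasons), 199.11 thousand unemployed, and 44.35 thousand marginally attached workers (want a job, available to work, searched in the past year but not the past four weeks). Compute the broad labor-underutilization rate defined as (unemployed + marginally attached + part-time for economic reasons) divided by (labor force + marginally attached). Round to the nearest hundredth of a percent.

Labor force = 2,755.29 + 199.11 = 2,954.40 thousand.
Numerator = 199.11 + 44.35 + 131.16 = 374.62 thousand.
Denominator = 2,954.40 + 44.35 = 2,998.75 thousand.
Broad rate = 374.62 / 2,998.75 = 12.49%.

Broad underutilization rate ≈ 12.49%.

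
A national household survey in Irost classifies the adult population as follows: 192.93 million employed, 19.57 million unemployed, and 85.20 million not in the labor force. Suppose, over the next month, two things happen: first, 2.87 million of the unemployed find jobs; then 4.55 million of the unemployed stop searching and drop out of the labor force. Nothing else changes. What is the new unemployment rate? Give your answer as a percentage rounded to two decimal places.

Initially, labor force = 192.93 + 19.57 = 212.50 million, so u = 19.57/212.50 = 9.21%.
After the first change, unemployed falls and employed rises by 2.87; labor force unchanged → E = 195.80, U = 16.70, labor force = 212.50 million.
After the second change, unemployed and labor force both fall by 4.55 → E = 195.80, U = 12.15, labor force = 207.95 million.
New unemployment rate = 12.15 / 207.95 = 5.84%.

New unemployment rate ≈ 5.84%.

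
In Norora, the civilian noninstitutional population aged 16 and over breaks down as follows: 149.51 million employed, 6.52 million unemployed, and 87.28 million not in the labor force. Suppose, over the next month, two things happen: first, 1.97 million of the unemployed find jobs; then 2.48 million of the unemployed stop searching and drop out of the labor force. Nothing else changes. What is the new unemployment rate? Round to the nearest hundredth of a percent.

New unemployment rate ≈ 1.35%.

Initially, labor force = 149.51 + 6.52 = 156.03 million, so u = 6.52/156.03 = 4.18%.
After the first change, unemployed falls and employed rises by 1.97; labor force unchanged → E = 151.48, U = 4.55, labor force = 156.03 million.
After the second change, unemployed and labor force both fall by 2.48 → E = 151.48, U = 2.07, labor force = 153.55 million.
New unemployment rate = 2.07 / 153.55 = 1.35%.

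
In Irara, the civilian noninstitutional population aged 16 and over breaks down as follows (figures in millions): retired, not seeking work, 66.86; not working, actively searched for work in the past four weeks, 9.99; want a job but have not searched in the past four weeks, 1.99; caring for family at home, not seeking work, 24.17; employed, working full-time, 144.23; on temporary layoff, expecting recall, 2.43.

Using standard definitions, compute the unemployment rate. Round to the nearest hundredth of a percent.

Employed = 144.23 million.
Unemployed = 9.99 + 2.43 = 12.42 million (jobless and actively searching, or on temporary layoff).
Labor force = 144.23 + 12.42 = 156.65 million.
Unemployment rate = 12.42 / 156.65 = 7.93%.

Unemployment rate ≈ 7.93%.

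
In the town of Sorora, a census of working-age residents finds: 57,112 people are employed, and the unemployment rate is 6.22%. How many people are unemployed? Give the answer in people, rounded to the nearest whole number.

Let U be the number unemployed. The labor force is E + U, and U/(E+U) = 0.0622.
So U = 0.0622 × 57,112 / (1 − 0.0622) = 3552.37 / 0.9378 ≈ 3,788.

About 3,788 are unemployed.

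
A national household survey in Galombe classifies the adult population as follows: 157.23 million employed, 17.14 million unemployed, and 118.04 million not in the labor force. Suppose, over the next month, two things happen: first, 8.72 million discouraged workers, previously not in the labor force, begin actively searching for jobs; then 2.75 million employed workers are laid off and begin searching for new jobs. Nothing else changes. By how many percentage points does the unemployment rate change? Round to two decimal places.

The unemployment rate changes by +5.80 percentage points.

Initially, labor force = 157.23 + 17.14 = 174.37 million, so u = 17.14/174.37 = 9.83%.
After the first change, unemployed and labor force both rise by 8.72 → E = 157.23, U = 25.86, labor force = 183.09 million.
After the second change, employed falls and unemployed rises by 2.75; labor force unchanged → E = 154.48, U = 28.61, labor force = 183.09 million.
New unemployment rate = 28.61 / 183.09 = 15.63%.
Change = 15.63% − 9.83% = +5.80 percentage points.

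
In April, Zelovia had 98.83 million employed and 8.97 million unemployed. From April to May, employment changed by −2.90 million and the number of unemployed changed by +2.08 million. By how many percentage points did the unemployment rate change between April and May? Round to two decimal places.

The unemployment rate changed by +2.01 percentage points.

April: labor force = 98.83 + 8.97 = 107.80; u = 8.97/107.80 = 8.32%.
May: labor force = 95.93 + 11.05 = 106.98; u = 11.05/106.98 = 10.33%.
Change = 10.33% − 8.32% = +2.01 pp.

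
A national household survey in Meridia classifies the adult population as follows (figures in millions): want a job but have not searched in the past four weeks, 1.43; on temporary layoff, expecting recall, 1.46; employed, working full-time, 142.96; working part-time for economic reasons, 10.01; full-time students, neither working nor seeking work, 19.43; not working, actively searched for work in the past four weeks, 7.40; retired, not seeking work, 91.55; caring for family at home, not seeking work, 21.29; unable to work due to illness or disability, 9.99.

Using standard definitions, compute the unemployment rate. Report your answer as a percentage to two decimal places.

Employed = 142.96 + 10.01 = 152.97 million (anyone who worked, including part-time for economic reasons, counts as employed).
Unemployed = 1.46 + 7.40 = 8.86 million (jobless and actively searching, or on temporary layoff).
Labor force = 152.97 + 8.86 = 161.83 million.
Unemployment rate = 8.86 / 161.83 = 5.47%.

Unemployment rate ≈ 5.47%.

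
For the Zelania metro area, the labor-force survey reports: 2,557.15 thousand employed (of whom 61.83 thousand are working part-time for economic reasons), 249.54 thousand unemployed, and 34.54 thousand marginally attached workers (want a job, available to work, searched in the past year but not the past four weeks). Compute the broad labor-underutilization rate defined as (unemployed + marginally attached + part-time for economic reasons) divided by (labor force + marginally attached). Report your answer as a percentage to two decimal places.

Labor force = 2,557.15 + 249.54 = 2,806.69 thousand.
Numerator = 249.54 + 34.54 + 61.83 = 345.91 thousand.
Denominator = 2,806.69 + 34.54 = 2,841.23 thousand.
Broad rate = 345.91 / 2,841.23 = 12.17%.

Broad underutilization rate ≈ 12.17%.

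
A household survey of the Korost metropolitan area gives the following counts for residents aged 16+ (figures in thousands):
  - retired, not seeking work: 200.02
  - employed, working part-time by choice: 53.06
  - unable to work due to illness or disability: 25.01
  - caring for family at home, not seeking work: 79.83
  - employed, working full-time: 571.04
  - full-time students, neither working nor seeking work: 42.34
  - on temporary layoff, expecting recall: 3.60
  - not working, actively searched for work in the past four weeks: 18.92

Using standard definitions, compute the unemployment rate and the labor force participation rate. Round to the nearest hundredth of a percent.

Unemployment rate ≈ 3.48%; labor force participation rate ≈ 65.06%.

Employed = 53.06 + 571.04 = 624.10 thousand.
Unemployed = 3.60 + 18.92 = 22.52 thousand (jobless and actively searching, or on temporary layoff).
Labor force = 624.10 + 22.52 = 646.62 thousand.
Not in labor force = 200.02 + 25.01 + 79.83 + 42.34 = 347.20 thousand (those not working and not actively searching are outside the labor force).
Civilian working-age population = 646.62 + 347.20 = 993.82 thousand.
Unemployment rate = 22.52 / 646.62 = 3.48%.
Labor force participation rate = 646.62 / 993.82 = 65.06%.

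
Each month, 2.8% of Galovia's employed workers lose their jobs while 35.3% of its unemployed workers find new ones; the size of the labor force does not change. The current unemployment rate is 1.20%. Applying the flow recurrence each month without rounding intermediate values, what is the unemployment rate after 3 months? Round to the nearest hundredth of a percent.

Unemployment rate after three months ≈ 5.89%.

With a fixed labor force, u_{t+1} = u_t + s·(1−u_t) − f·u_t = u_t·(1−s−f) + s.
Here 1−s−f = 0.619 and s = 0.028.
u_1 = 0.012000 × 0.619 + 0.028 = 0.035428.
u_2 = 0.035428 × 0.619 + 0.028 = 0.049930.
u_3 = 0.049930 × 0.619 + 0.028 = 0.058907.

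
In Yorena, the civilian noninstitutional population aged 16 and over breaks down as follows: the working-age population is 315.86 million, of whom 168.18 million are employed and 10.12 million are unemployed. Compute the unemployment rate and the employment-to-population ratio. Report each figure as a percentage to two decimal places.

Unemployment rate ≈ 5.68%; employment-population ratio ≈ 53.25%.

Labor force = employed + unemployed = 168.18 + 10.12 = 178.30 million.
Unemployment rate = 10.12 / 178.30 = 5.68%.
Employment-population ratio = 168.18 / 315.86 = 53.25%.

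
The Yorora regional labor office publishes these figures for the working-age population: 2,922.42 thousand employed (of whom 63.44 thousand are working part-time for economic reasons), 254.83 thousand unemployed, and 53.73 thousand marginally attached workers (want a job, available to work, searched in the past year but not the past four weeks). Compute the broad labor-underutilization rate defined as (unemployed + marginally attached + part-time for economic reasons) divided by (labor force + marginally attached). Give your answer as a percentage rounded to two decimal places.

Broad underutilization rate ≈ 11.51%.

Labor force = 2,922.42 + 254.83 = 3,177.25 thousand.
Numerator = 254.83 + 53.73 + 63.44 = 372.00 thousand.
Denominator = 3,177.25 + 53.73 = 3,230.98 thousand.
Broad rate = 372.00 / 3,230.98 = 11.51%.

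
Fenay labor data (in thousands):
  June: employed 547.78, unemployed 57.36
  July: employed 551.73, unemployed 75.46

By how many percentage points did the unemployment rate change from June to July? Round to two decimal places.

The unemployment rate changed by +2.55 percentage points.

June: labor force = 547.78 + 57.36 = 605.14; u = 57.36/605.14 = 9.48%.
July: labor force = 551.73 + 75.46 = 627.19; u = 75.46/627.19 = 12.03%.
Change = 12.03% − 9.48% = +2.55 pp.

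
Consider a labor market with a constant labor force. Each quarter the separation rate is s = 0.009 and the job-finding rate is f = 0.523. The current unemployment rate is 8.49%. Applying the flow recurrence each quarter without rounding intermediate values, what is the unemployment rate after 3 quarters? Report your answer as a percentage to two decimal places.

Unemployment rate after three quarters ≈ 2.39%.

With a fixed labor force, u_{t+1} = u_t + s·(1−u_t) − f·u_t = u_t·(1−s−f) + s.
Here 1−s−f = 0.468 and s = 0.009.
u_1 = 0.084900 × 0.468 + 0.009 = 0.048733.
u_2 = 0.048733 × 0.468 + 0.009 = 0.031807.
u_3 = 0.031807 × 0.468 + 0.009 = 0.023886.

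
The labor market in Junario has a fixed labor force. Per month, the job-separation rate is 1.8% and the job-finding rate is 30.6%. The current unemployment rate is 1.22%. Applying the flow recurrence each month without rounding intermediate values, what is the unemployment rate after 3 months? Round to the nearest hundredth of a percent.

Unemployment rate after three months ≈ 4.22%.

With a fixed labor force, u_{t+1} = u_t + s·(1−u_t) − f·u_t = u_t·(1−s−f) + s.
Here 1−s−f = 0.676 and s = 0.018.
u_1 = 0.012200 × 0.676 + 0.018 = 0.026247.
u_2 = 0.026247 × 0.676 + 0.018 = 0.035743.
u_3 = 0.035743 × 0.676 + 0.018 = 0.042162.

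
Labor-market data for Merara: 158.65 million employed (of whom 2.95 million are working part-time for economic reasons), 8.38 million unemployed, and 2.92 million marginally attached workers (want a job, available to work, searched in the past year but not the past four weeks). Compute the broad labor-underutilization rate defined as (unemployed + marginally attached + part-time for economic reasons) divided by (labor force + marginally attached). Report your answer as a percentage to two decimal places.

Broad underutilization rate ≈ 8.38%.

Labor force = 158.65 + 8.38 = 167.03 million.
Numerator = 8.38 + 2.92 + 2.95 = 14.25 million.
Denominator = 167.03 + 2.92 = 169.95 million.
Broad rate = 14.25 / 169.95 = 8.38%.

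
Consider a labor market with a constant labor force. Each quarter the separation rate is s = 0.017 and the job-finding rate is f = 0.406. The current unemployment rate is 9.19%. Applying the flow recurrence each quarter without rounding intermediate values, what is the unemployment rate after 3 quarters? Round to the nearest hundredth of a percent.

With a fixed labor force, u_{t+1} = u_t + s·(1−u_t) − f·u_t = u_t·(1−s−f) + s.
Here 1−s−f = 0.577 and s = 0.017.
u_1 = 0.091900 × 0.577 + 0.017 = 0.070026.
u_2 = 0.070026 × 0.577 + 0.017 = 0.057405.
u_3 = 0.057405 × 0.577 + 0.017 = 0.050123.

Unemployment rate after three quarters ≈ 5.01%.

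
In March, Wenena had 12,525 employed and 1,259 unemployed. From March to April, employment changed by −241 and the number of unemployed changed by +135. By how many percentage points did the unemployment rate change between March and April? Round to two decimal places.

The unemployment rate changed by +1.06 percentage points.

March: labor force = 12,525 + 1,259 = 13,784; u = 1,259/13,784 = 9.13%.
April: labor force = 12,284 + 1,394 = 13,678; u = 1,394/13,678 = 10.19%.
Change = 10.19% − 9.13% = +1.06 pp.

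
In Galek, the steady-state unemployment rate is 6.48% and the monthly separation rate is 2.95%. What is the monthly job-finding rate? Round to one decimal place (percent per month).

From u* = s/(s+f): f = s·(1−u)/u.
f = 2.95 × (1 − 0.0648) / 0.0648 = 2.7588 / 0.0648 ≈ 42.6% per month.

Job-finding rate ≈ 42.6% per month.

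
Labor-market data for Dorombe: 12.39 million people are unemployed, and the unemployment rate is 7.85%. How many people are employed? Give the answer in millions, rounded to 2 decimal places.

About 145.44 million are employed.

Labor force = U / u = 12.39 / 0.0785 ≈ 157.83 million.
Employed = labor force − unemployed = 157.83 − 12.39 = 145.44 million.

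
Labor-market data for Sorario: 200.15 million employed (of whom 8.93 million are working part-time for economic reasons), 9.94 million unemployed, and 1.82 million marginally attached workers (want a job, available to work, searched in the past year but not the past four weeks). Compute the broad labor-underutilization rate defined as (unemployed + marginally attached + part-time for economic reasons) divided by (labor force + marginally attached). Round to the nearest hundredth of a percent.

Broad underutilization rate ≈ 9.76%.

Labor force = 200.15 + 9.94 = 210.09 million.
Numerator = 9.94 + 1.82 + 8.93 = 20.69 million.
Denominator = 210.09 + 1.82 = 211.91 million.
Broad rate = 20.69 / 211.91 = 9.76%.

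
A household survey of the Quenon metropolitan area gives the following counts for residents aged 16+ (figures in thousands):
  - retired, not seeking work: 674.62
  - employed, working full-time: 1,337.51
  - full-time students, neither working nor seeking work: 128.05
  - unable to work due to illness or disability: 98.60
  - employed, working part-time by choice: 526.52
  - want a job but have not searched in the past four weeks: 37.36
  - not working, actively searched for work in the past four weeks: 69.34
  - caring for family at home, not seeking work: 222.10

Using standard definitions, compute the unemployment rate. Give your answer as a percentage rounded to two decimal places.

Unemployment rate ≈ 3.59%.

Employed = 1,337.51 + 526.52 = 1,864.03 thousand.
Unemployed = 69.34 thousand.
Labor force = 1,864.03 + 69.34 = 1,933.37 thousand.
Unemployment rate = 69.34 / 1,933.37 = 3.59%.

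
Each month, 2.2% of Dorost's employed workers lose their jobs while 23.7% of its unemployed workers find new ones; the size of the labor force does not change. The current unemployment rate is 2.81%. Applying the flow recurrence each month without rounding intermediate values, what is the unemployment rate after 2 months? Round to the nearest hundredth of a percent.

Unemployment rate after two months ≈ 5.37%.

With a fixed labor force, u_{t+1} = u_t + s·(1−u_t) − f·u_t = u_t·(1−s−f) + s.
Here 1−s−f = 0.741 and s = 0.022.
u_1 = 0.028100 × 0.741 + 0.022 = 0.042822.
u_2 = 0.042822 × 0.741 + 0.022 = 0.053731.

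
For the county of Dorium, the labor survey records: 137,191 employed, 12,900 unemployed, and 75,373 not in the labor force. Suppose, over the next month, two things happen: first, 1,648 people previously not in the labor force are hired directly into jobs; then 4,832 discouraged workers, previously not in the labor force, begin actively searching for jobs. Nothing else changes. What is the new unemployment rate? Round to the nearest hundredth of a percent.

New unemployment rate ≈ 11.33%.

Initially, labor force = 137,191 + 12,900 = 150,091, so u = 12,900/150,091 = 8.59%.
After the first change, employed and labor force both rise by 1,648; unemployed unchanged → E = 138,839, U = 12,900, labor force = 151,739.
After the second change, unemployed and labor force both rise by 4,832 → E = 138,839, U = 17,732, labor force = 156,571.
New unemployment rate = 17,732 / 156,571 = 11.33%.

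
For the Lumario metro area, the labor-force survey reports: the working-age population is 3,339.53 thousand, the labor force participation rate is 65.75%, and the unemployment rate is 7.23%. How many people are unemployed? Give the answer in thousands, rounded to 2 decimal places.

Labor force = 0.6575 × 3,339.53 = 2,195.74 thousand.
Unemployed = 0.0723 × 2,195.74 ≈ 158.75 thousand.

About 158.75 thousand are unemployed.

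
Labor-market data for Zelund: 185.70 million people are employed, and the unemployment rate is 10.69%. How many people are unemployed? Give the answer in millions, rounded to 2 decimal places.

Let U be the number unemployed. The labor force is E + U, and U/(E+U) = 0.1069.
So U = 0.1069 × 185.70 / (1 − 0.1069) = 19.8513 / 0.8931 ≈ 22.23 million.

About 22.23 million are unemployed.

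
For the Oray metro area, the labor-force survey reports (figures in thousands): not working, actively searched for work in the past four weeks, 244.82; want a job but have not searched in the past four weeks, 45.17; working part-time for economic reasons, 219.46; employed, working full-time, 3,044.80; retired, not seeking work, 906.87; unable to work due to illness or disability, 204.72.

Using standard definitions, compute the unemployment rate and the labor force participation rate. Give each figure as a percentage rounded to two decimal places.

Employed = 219.46 + 3,044.80 = 3,264.26 thousand (anyone who worked, including part-time for economic reasons, counts as employed).
Unemployed = 244.82 thousand.
Labor force = 3,264.26 + 244.82 = 3,509.08 thousand.
Not in labor force = 45.17 + 906.87 + 204.72 = 1,156.76 thousand (those not working and not actively searching are outside the labor force — including those who want a job but have given up searching).
Civilian working-age population = 3,509.08 + 1,156.76 = 4,665.84 thousand.
Unemployment rate = 244.82 / 3,509.08 = 6.98%.
Labor force participation rate = 3,509.08 / 4,665.84 = 75.21%.

Unemployment rate ≈ 6.98%; labor force participation rate ≈ 75.21%.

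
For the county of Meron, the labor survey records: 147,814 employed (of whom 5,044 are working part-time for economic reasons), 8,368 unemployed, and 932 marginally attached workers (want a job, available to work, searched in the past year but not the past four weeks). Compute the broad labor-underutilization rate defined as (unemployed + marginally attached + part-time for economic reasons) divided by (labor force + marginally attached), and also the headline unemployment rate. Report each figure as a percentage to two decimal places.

Labor force = 147,814 + 8,368 = 156,182.
Numerator = 8,368 + 932 + 5,044 = 14,344.
Denominator = 156,182 + 932 = 157,114.
Broad rate = 14,344 / 157,114 = 9.13%.
Headline unemployment rate = 8,368 / 156,182 = 5.36%.

Broad underutilization rate ≈ 9.13%; headline unemployment rate ≈ 5.36%.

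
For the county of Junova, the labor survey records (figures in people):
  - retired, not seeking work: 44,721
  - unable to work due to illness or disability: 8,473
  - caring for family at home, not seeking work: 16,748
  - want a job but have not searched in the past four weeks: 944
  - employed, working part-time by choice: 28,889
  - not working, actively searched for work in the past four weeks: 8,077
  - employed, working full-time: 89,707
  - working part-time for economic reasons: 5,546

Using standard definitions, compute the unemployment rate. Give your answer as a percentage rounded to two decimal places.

Employed = 28,889 + 89,707 + 5,546 = 124,142 (anyone who worked, including part-time for economic reasons, counts as employed).
Unemployed = 8,077.
Labor force = 124,142 + 8,077 = 132,219.
Unemployment rate = 8,077 / 132,219 = 6.11%.

Unemployment rate ≈ 6.11%.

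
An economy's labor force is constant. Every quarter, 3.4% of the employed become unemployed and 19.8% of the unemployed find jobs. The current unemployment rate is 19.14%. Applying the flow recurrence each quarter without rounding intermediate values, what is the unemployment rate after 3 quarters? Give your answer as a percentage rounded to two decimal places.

With a fixed labor force, u_{t+1} = u_t + s·(1−u_t) − f·u_t = u_t·(1−s−f) + s.
Here 1−s−f = 0.768 and s = 0.034.
u_1 = 0.191400 × 0.768 + 0.034 = 0.180995.
u_2 = 0.180995 × 0.768 + 0.034 = 0.173004.
u_3 = 0.173004 × 0.768 + 0.034 = 0.166867.

Unemployment rate after three quarters ≈ 16.69%.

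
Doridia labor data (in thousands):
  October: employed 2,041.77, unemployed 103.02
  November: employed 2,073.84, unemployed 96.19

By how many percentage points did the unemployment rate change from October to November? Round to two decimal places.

October: labor force = 2,041.77 + 103.02 = 2,144.79; u = 103.02/2,144.79 = 4.80%.
November: labor force = 2,073.84 + 96.19 = 2,170.03; u = 96.19/2,170.03 = 4.43%.
Change = 4.43% − 4.80% = −0.37 pp.

The unemployment rate changed by −0.37 percentage points.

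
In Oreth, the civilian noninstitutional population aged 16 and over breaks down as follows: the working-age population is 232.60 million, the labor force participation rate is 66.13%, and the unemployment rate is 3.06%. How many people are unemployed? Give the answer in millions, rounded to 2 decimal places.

About 4.71 million are unemployed.

Labor force = 0.6613 × 232.60 = 153.82 million.
Unemployed = 0.0306 × 153.82 ≈ 4.71 million.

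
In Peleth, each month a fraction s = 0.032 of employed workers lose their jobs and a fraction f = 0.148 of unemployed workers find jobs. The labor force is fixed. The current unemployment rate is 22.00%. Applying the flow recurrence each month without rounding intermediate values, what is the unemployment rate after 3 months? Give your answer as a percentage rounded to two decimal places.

With a fixed labor force, u_{t+1} = u_t + s·(1−u_t) − f·u_t = u_t·(1−s−f) + s.
Here 1−s−f = 0.820 and s = 0.032.
u_1 = 0.220000 × 0.820 + 0.032 = 0.212400.
u_2 = 0.212400 × 0.820 + 0.032 = 0.206168.
u_3 = 0.206168 × 0.820 + 0.032 = 0.201058.

Unemployment rate after three months ≈ 20.11%.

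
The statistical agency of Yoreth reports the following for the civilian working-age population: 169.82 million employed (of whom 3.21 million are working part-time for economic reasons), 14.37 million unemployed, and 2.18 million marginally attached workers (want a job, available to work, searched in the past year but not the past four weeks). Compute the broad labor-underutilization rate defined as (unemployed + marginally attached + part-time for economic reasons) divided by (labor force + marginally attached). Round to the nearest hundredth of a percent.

Broad underutilization rate ≈ 10.60%.

Labor force = 169.82 + 14.37 = 184.19 million.
Numerator = 14.37 + 2.18 + 3.21 = 19.76 million.
Denominator = 184.19 + 2.18 = 186.37 million.
Broad rate = 19.76 / 186.37 = 10.60%.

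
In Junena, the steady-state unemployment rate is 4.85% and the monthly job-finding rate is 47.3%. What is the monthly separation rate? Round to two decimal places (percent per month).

From u* = s/(s+f): s = u·f/(1−u).
s = 0.0485 × 47.3 / (1 − 0.0485) = 2.2940 / 0.9515 ≈ 2.41% per month.

Separation rate ≈ 2.41% per month.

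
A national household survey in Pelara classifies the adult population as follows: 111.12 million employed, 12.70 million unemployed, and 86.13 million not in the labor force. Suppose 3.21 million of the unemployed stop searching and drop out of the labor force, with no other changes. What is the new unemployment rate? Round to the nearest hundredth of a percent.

Initially, labor force = 111.12 + 12.70 = 123.82 million, so u = 12.70/123.82 = 10.26%.
After the change, unemployed and labor force both fall by 3.21 → E = 111.12, U = 9.49, labor force = 120.61 million.
New unemployment rate = 9.49 / 120.61 = 7.87%.

New unemployment rate ≈ 7.87%.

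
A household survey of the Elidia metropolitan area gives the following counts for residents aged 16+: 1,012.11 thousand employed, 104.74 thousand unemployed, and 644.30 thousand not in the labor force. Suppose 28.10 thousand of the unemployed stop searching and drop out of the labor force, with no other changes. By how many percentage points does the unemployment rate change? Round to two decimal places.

The unemployment rate changes by −2.34 percentage points.

Initially, labor force = 1,012.11 + 104.74 = 1,116.85 thousand, so u = 104.74/1,116.85 = 9.38%.
After the change, unemployed and labor force both fall by 28.10 → E = 1,012.11, U = 76.64, labor force = 1,088.75 thousand.
New unemployment rate = 76.64 / 1,088.75 = 7.04%.
Change = 7.04% − 9.38% = −2.34 percentage points.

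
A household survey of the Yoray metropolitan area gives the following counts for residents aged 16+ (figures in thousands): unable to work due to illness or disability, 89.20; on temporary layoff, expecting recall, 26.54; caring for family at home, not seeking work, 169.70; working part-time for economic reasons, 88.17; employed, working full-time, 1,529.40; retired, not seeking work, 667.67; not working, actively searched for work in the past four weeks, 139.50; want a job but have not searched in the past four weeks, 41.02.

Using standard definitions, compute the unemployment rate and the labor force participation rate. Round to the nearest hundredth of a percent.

Unemployment rate ≈ 9.31%; labor force participation rate ≈ 64.83%.

Employed = 88.17 + 1,529.40 = 1,617.57 thousand (anyone who worked, including part-time for economic reasons, counts as employed).
Unemployed = 26.54 + 139.50 = 166.04 thousand (jobless and actively searching, or on temporary layoff).
Labor force = 1,617.57 + 166.04 = 1,783.61 thousand.
Not in labor force = 89.20 + 169.70 + 667.67 + 41.02 = 967.59 thousand (those not working and not actively searching are outside the labor force — including those who want a job but have given up searching).
Civilian working-age population = 1,783.61 + 967.59 = 2,751.20 thousand.
Unemployment rate = 166.04 / 1,783.61 = 9.31%.
Labor force participation rate = 1,783.61 / 2,751.20 = 64.83%.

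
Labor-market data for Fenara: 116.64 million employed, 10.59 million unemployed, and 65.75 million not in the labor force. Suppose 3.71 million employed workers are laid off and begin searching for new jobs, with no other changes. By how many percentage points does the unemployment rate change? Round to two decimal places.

The unemployment rate changes by +2.92 percentage points.

Initially, labor force = 116.64 + 10.59 = 127.23 million, so u = 10.59/127.23 = 8.32%.
After the change, employed falls and unemployed rises by 3.71; labor force unchanged → E = 112.93, U = 14.30, labor force = 127.23 million.
New unemployment rate = 14.30 / 127.23 = 11.24%.
Change = 11.24% − 8.32% = +2.92 percentage points.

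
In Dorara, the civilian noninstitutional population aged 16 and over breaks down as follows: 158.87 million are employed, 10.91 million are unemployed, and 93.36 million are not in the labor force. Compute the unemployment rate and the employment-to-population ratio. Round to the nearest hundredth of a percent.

Labor force = employed + unemployed = 158.87 + 10.91 = 169.78 million.
Working-age population = 169.78 + 93.36 = 263.14 million.
Unemployment rate = 10.91 / 169.78 = 6.43%.
Employment-population ratio = 158.87 / 263.14 = 60.37%.

Unemployment rate ≈ 6.43%; employment-population ratio ≈ 60.37%.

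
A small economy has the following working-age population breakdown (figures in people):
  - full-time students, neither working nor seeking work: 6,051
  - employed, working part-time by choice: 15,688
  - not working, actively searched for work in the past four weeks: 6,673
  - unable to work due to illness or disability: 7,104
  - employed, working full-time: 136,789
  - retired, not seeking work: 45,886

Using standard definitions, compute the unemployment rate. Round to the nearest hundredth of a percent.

Unemployment rate ≈ 4.19%.

Employed = 15,688 + 136,789 = 152,477.
Unemployed = 6,673.
Labor force = 152,477 + 6,673 = 159,150.
Unemployment rate = 6,673 / 159,150 = 4.19%.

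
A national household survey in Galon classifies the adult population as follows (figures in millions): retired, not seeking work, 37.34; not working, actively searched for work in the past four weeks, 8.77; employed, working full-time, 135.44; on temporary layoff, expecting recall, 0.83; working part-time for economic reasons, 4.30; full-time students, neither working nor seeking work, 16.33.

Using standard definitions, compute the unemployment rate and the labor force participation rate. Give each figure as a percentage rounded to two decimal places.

Unemployment rate ≈ 6.43%; labor force participation rate ≈ 73.56%.

Employed = 135.44 + 4.30 = 139.74 million (anyone who worked, including part-time for economic reasons, counts as employed).
Unemployed = 8.77 + 0.83 = 9.60 million (jobless and actively searching, or on temporary layoff).
Labor force = 139.74 + 9.60 = 149.34 million.
Not in labor force = 37.34 + 16.33 = 53.67 million (those not working and not actively searching are outside the labor force).
Civilian working-age population = 149.34 + 53.67 = 203.01 million.
Unemployment rate = 9.60 / 149.34 = 6.43%.
Labor force participation rate = 149.34 / 203.01 = 73.56%.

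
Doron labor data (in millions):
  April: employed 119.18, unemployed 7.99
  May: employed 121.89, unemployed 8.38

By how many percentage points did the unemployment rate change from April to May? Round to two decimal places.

The unemployment rate changed by +0.15 percentage points.

April: labor force = 119.18 + 7.99 = 127.17; u = 7.99/127.17 = 6.28%.
May: labor force = 121.89 + 8.38 = 130.27; u = 8.38/130.27 = 6.43%.
Change = 6.43% − 6.28% = +0.15 pp.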